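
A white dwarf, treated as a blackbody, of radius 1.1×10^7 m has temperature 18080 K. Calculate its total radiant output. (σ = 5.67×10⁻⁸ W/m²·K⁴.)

A = 4πr² = 4π × (1.1×10^7)² = 1.52×10^15 m².
P = σAT⁴ = 5.67×10⁻⁸ × 1.52×10^15 × (18080)⁴ = 5.67×10⁻⁸ × 1.52×10^15 × 1.07×10^17.
P = 9.21×10^24 W.

P ≈ 9.21×10^24 W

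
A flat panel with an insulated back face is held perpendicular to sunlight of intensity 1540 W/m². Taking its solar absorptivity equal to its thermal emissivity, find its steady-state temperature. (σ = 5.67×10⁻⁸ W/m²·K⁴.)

Absorbed flux αS = emitted flux εσT⁴ (one radiating face); with α = ε, T = (S/σ)^(1/4).
T = (1540 / 5.67×10⁻⁸)^(1/4) = (2.72×10^10)^(1/4).
T = 406 K.

T ≈ 406 K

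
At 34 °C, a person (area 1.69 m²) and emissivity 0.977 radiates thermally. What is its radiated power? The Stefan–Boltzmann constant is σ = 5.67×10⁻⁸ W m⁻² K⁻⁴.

P ≈ 832 W

34 °C = 307 K.
P = εσAT⁴ = 0.977 × 5.67×10⁻⁸ × 1.69 × (307)⁴ = 0.977 × 5.67×10⁻⁸ × 1.69 × 8.88×10^9.
P = 832 W.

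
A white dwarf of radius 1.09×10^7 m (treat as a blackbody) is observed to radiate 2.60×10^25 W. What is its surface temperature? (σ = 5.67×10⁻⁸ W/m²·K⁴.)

A = 4πr² = 4π × (1.09×10^7)² = 1.49×10^15 m².
From P = σAT⁴, T = (P / σA)^(1/4) = (2.60×10^25 / (5.67×10⁻⁸ × 1.49×10^15))^(1/4).
T = (3.07×10^17)^(1/4) = 23500 K.

T ≈ 23500 K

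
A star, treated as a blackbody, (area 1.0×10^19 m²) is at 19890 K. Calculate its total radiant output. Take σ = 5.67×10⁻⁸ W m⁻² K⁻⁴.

P ≈ 8.87×10^28 W

P = σAT⁴ = 5.67×10⁻⁸ × 1.00×10^19 × (19890)⁴ = 5.67×10⁻⁸ × 1.00×10^19 × 1.57×10^17.
P = 8.87×10^28 W.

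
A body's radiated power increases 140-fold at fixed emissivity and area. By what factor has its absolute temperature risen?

factor ≈ 3.44

P ∝ T⁴ ⇒ T ∝ P^(1/4), so T scales by (140)^(1/4) = 3.44.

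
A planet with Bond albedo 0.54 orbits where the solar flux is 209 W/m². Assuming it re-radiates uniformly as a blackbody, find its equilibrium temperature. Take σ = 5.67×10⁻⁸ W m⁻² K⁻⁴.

T ≈ 143 K

Power absorbed = (1−a)S·πR²; power emitted = 4πR²σT⁴. Equating and cancelling πR²:
T = ((1−a)S / 4σ)^(1/4) = (96.1 / (4 × 5.67×10⁻⁸))^(1/4) = (4.24×10^8)^(1/4).
T = 143 K.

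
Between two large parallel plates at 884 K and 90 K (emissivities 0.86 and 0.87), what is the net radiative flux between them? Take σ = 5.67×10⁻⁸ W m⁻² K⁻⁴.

q ≈ 26400 W/m²

For two large parallel gray plates, q = σ(T₁⁴ − T₂⁴) / (1/ε₁ + 1/ε₂ − 1).
1/ε₁ + 1/ε₂ − 1 = 1/0.86 + 1/0.87 − 1 = 1.312.
T₁⁴ − T₂⁴ = 6.11×10^11 − 6.56×10^7 = 6.11×10^11 K⁴.
q = 5.67×10⁻⁸ × 6.11×10^11 / 1.312 = 26400 W/m².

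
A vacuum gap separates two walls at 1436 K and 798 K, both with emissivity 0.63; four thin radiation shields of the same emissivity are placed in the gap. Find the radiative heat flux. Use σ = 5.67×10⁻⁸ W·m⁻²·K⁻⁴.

q ≈ 20100 W/m²

Each of the 5 gaps contributes resistance (2/ε − 1) = 2/0.63 − 1 = 2.175; total = 10.87.
q = σ(T₁⁴ − T₂⁴) / 10.87 = 5.67×10⁻⁸ × 3.85×10^12 / 10.87 = 20100 W/m².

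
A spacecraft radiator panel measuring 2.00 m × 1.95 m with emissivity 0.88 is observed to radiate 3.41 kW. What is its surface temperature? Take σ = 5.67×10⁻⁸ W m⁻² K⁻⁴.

T ≈ 364 K

A = 2.00 × 1.95 = 3.90 m².
From P = εσAT⁴, T = (P / εσA)^(1/4) = (3410 / (0.88 × 5.67×10⁻⁸ × 3.90))^(1/4).
T = (1.75×10^10)^(1/4) = 364 K.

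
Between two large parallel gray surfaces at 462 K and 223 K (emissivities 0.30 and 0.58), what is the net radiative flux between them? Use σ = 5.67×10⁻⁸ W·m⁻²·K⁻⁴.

For two large parallel gray plates, q = σ(T₁⁴ − T₂⁴) / (1/ε₁ + 1/ε₂ − 1).
1/ε₁ + 1/ε₂ − 1 = 1/0.30 + 1/0.58 − 1 = 4.057.
T₁⁴ − T₂⁴ = 4.56×10^10 − 2.47×10^9 = 4.31×10^10 K⁴.
q = 5.67×10⁻⁸ × 4.31×10^10 / 4.057 = 602 W/m².

q ≈ 602 W/m²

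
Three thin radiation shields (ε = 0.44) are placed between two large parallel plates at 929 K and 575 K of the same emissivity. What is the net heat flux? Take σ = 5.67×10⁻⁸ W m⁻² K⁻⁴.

Each of the 4 gaps contributes resistance (2/ε − 1) = 2/0.44 − 1 = 3.545; total = 14.18.
q = σ(T₁⁴ − T₂⁴) / 14.18 = 5.67×10⁻⁸ × 6.36×10^11 / 14.18 = 2540 W/m².

q ≈ 2540 W/m²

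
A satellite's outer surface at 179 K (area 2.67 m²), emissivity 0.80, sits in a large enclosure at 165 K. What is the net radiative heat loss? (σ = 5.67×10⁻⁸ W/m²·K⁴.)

Q ≈ 34.6 W

Q = εσA(T⁴ − T_s⁴). T⁴ − T_s⁴ = (179)⁴ − (165)⁴ = 1.03×10^9 − 7.41×10^8 = 2.85×10^8 K⁴.
Q = 0.80 × 5.67×10⁻⁸ × 2.67 × 2.85×10^8 = 34.6 W.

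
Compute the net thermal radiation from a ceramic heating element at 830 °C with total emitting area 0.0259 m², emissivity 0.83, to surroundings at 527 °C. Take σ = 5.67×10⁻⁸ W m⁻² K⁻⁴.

Convert: 830 °C = 1103 K; 527 °C = 800 K.
Q = εσA(T⁴ − T_s⁴). T⁴ − T_s⁴ = (1103)⁴ − (800)⁴ = 1.48×10^12 − 4.10×10^11 = 1.07×10^12 K⁴.
Q = 0.83 × 5.67×10⁻⁸ × 0.0259 × 1.07×10^12 = 1300 W.

Q ≈ 1300 W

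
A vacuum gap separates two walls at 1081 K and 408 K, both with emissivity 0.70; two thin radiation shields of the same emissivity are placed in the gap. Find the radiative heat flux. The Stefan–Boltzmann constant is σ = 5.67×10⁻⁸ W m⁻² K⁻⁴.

q ≈ 13600 W/m²

Each of the 3 gaps contributes resistance (2/ε − 1) = 2/0.70 − 1 = 1.857; total = 5.571.
q = σ(T₁⁴ − T₂⁴) / 5.571 = 5.67×10⁻⁸ × 1.34×10^12 / 5.571 = 13600 W/m².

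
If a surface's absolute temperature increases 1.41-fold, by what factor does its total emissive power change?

factor ≈ 3.95

P ∝ T⁴, so the power scales as (1.41)⁴ = 3.95.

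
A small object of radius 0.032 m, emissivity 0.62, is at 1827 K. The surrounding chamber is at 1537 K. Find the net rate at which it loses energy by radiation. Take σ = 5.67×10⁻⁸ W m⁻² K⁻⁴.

Q ≈ 2520 W

A = 4πr² = 4π × (0.032)² = 0.0129 m².
Q = εσA(T⁴ − T_s⁴). T⁴ − T_s⁴ = (1827)⁴ − (1537)⁴ = 1.11×10^13 − 5.58×10^12 = 5.56×10^12 K⁴.
Q = 0.62 × 5.67×10⁻⁸ × 0.0129 × 5.56×10^12 = 2520 W.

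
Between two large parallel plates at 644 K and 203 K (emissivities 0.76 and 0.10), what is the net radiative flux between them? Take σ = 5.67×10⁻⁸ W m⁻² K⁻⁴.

For two large parallel gray plates, q = σ(T₁⁴ − T₂⁴) / (1/ε₁ + 1/ε₂ − 1).
1/ε₁ + 1/ε₂ − 1 = 1/0.76 + 1/0.10 − 1 = 10.32.
T₁⁴ − T₂⁴ = 1.72×10^11 − 1.70×10^9 = 1.70×10^11 K⁴.
q = 5.67×10⁻⁸ × 1.70×10^11 / 10.32 = 936 W/m².

q ≈ 936 W/m²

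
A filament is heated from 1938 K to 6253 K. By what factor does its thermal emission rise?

P ∝ T⁴, so the ratio is (6253/1938)⁴ = (3.227)⁴ = 108.

ratio ≈ 108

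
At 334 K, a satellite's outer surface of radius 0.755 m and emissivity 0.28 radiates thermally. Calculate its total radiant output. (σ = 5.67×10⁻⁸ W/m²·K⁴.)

A = 4πr² = 4π × (0.755)² = 7.16 m².
Stefan–Boltzmann: P = εσAT⁴ = 0.28 × 5.67×10⁻⁸ × 7.16 × (334)⁴ = 0.28 × 5.67×10⁻⁸ × 7.16 × 1.24×10^10.
P = 1420 W.

P ≈ 1420 W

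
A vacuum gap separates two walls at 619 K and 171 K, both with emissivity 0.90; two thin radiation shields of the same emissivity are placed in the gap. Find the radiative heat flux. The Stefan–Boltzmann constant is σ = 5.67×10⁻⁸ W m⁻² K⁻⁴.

q ≈ 2260 W/m²

Each of the 3 gaps contributes resistance (2/ε − 1) = 2/0.90 − 1 = 1.222; total = 3.667.
q = σ(T₁⁴ − T₂⁴) / 3.667 = 5.67×10⁻⁸ × 1.46×10^11 / 3.667 = 2260 W/m².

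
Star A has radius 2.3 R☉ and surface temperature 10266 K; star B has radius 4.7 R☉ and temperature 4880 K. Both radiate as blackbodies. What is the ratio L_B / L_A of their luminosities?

L_B/L_A ≈ 0.213

L = 4πR²σT⁴ ∝ R²T⁴, so L_B/L_A = (4.7/2.3)² × (4880/10266)⁴ = 4.18 × 0.0511 = 0.213.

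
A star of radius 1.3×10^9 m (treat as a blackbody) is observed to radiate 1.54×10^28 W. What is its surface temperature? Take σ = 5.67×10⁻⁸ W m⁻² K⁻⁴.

T ≈ 10600 K

A = 4πr² = 4π × (1.3×10^9)² = 2.12×10^19 m².
From P = σAT⁴, T = (P / σA)^(1/4) = (1.54×10^28 / (5.67×10⁻⁸ × 2.12×10^19))^(1/4).
T = (1.28×10^16)^(1/4) = 10600 K.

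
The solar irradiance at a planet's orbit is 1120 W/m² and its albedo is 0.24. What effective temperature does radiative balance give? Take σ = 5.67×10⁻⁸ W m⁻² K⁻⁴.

T ≈ 248 K

Power absorbed = (1−a)S·πR²; power emitted = 4πR²σT⁴. Equating and cancelling πR²:
T = ((1−a)S / 4σ)^(1/4) = (851 / (4 × 5.67×10⁻⁸))^(1/4) = (3.75×10^9)^(1/4).
T = 248 K.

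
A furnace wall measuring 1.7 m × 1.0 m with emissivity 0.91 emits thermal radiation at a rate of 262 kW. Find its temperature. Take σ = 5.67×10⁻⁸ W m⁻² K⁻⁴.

A = 1.7 × 1.0 = 1.70 m².
From P = εσAT⁴, T = (P / εσA)^(1/4) = (2.62×10^5 / (0.91 × 5.67×10⁻⁸ × 1.70))^(1/4).
T = (2.99×10^12)^(1/4) = 1310 K.

T ≈ 1310 K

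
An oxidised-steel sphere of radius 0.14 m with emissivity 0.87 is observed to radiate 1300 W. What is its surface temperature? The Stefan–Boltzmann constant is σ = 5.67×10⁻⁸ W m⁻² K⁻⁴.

A = 4πr² = 4π × (0.14)² = 0.246 m².
From P = εσAT⁴, T = (P / εσA)^(1/4) = (1300 / (0.87 × 5.67×10⁻⁸ × 0.246))^(1/4).
T = (1.07×10^11)^(1/4) = 572 K.

T ≈ 572 K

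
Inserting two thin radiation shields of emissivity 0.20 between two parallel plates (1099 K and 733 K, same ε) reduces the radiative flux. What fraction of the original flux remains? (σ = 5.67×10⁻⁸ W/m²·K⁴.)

With N identical shields there are N+1 = 3 gaps in series, each with the same radiative resistance, so the flux falls to 1/(N+1) of its unshielded value.

ratio ≈ 0.333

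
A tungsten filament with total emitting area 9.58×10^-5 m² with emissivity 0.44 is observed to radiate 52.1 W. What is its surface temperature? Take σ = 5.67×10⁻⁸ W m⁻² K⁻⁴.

From P = εσAT⁴, T = (P / εσA)^(1/4) = (52.1 / (0.44 × 5.67×10⁻⁸ × 9.58×10^-5))^(1/4).
T = (2.18×10^13)^(1/4) = 2160 K.

T ≈ 2160 K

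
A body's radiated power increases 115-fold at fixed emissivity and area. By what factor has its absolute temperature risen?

P ∝ T⁴ ⇒ T ∝ P^(1/4), so T scales by (115)^(1/4) = 3.27.

factor ≈ 3.27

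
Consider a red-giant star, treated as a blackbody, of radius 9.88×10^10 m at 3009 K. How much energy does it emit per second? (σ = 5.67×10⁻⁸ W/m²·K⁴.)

P ≈ 5.70×10^29 W

A = 4πr² = 4π × (9.88×10^10)² = 1.23×10^23 m².
P = σAT⁴ = 5.67×10⁻⁸ × 1.23×10^23 × (3009)⁴ = 5.67×10⁻⁸ × 1.23×10^23 × 8.20×10^13.
P = 5.70×10^29 W.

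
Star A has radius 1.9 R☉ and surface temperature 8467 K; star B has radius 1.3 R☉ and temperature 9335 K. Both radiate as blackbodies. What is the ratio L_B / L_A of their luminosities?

L = 4πR²σT⁴ ∝ R²T⁴, so L_B/L_A = (1.3/1.9)² × (9335/8467)⁴ = 0.468 × 1.48 = 0.692.

L_B/L_A ≈ 0.692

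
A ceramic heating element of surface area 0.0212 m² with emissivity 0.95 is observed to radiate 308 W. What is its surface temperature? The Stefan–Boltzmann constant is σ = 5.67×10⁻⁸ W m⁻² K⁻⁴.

T ≈ 721 K

From P = εσAT⁴, T = (P / εσA)^(1/4) = (308 / (0.95 × 5.67×10⁻⁸ × 0.0212))^(1/4).
T = (2.70×10^11)^(1/4) = 721 K.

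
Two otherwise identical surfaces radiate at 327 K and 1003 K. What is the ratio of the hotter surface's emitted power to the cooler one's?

P ∝ T⁴, so the ratio is (1003/327)⁴ = (3.067)⁴ = 88.5.

ratio ≈ 88.5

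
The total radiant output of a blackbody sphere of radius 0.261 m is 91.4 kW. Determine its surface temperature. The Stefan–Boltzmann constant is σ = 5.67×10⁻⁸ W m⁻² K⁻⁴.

A = 4πr² = 4π × (0.261)² = 0.856 m².
From P = σAT⁴, T = (P / σA)^(1/4) = (91400 / (5.67×10⁻⁸ × 0.856))^(1/4).
T = (1.88×10^12)^(1/4) = 1170 K.

T ≈ 1170 K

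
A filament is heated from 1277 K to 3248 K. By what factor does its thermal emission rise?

P ∝ T⁴, so the ratio is (3248/1277)⁴ = (2.543)⁴ = 41.9.

ratio ≈ 41.9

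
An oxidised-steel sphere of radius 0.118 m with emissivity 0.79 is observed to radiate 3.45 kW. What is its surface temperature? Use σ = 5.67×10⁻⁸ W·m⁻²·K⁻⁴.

T ≈ 815 K

A = 4πr² = 4π × (0.118)² = 0.175 m².
From P = εσAT⁴, T = (P / εσA)^(1/4) = (3450 / (0.79 × 5.67×10⁻⁸ × 0.175))^(1/4).
T = (4.40×10^11)^(1/4) = 815 K.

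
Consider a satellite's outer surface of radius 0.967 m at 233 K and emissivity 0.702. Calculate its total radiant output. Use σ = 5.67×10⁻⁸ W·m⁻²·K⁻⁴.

P ≈ 1380 W

A = 4πr² = 4π × (0.967)² = 11.8 m².
Stefan–Boltzmann: P = εσAT⁴ = 0.702 × 5.67×10⁻⁸ × 11.8 × (233)⁴ = 0.702 × 5.67×10⁻⁸ × 11.8 × 2.95×10^9.
P = 1380 W.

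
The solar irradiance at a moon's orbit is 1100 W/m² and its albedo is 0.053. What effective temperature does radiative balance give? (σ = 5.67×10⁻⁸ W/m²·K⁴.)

T ≈ 260 K

Power absorbed = (1−a)S·πR²; power emitted = 4πR²σT⁴. Equating and cancelling πR²:
T = ((1−a)S / 4σ)^(1/4) = (1040 / (4 × 5.67×10⁻⁸))^(1/4) = (4.59×10^9)^(1/4).
T = 260 K.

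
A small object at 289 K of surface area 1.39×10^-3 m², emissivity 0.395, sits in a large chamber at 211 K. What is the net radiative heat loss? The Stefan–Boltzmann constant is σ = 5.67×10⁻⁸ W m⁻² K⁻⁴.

Q ≈ 0.155 W

Q = εσA(T⁴ − T_s⁴). T⁴ − T_s⁴ = (289)⁴ − (211)⁴ = 6.98×10^9 − 1.98×10^9 = 4.99×10^9 K⁴.
Q = 0.395 × 5.67×10⁻⁸ × 1.39×10^-3 × 4.99×10^9 = 0.155 W.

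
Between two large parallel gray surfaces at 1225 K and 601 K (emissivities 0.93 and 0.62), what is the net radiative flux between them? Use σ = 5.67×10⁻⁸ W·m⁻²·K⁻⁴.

For two large parallel gray plates, q = σ(T₁⁴ − T₂⁴) / (1/ε₁ + 1/ε₂ − 1).
1/ε₁ + 1/ε₂ − 1 = 1/0.93 + 1/0.62 − 1 = 1.688.
T₁⁴ − T₂⁴ = 2.25×10^12 − 1.30×10^11 = 2.12×10^12 K⁴.
q = 5.67×10⁻⁸ × 2.12×10^12 / 1.688 = 71300 W/m².

q ≈ 71300 W/m²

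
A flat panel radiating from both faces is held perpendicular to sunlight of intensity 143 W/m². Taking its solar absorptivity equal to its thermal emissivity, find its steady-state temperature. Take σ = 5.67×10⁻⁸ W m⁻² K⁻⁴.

Absorbed flux αS = emitted flux 2εσT⁴ per unit area; with α = ε this gives T = (S/2σ)^(1/4).
T = (143 / (2 × 5.67×10⁻⁸))^(1/4) = (1.26×10^9)^(1/4).
T = 188 K.

T ≈ 188 K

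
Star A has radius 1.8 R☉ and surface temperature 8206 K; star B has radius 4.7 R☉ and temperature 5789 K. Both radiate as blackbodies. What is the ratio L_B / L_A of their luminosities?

L = 4πR²σT⁴ ∝ R²T⁴, so L_B/L_A = (4.7/1.8)² × (5789/8206)⁴ = 6.82 × 0.248 = 1.69.

L_B/L_A ≈ 1.69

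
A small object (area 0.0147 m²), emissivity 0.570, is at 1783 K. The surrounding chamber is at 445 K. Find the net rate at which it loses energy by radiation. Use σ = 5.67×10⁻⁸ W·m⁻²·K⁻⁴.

Q = εσA(T⁴ − T_s⁴). T⁴ − T_s⁴ = (1783)⁴ − (445)⁴ = 1.01×10^13 − 3.92×10^10 = 1.01×10^13 K⁴.
Q = 0.570 × 5.67×10⁻⁸ × 0.0147 × 1.01×10^13 = 4780 W.

Q ≈ 4780 W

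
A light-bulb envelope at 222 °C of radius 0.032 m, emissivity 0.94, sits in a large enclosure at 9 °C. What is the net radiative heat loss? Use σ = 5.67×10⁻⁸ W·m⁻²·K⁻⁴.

A = 4πr² = 4π × (0.032)² = 0.0129 m².
Convert: 222 °C = 495 K; 9 °C = 282 K.
Q = εσA(T⁴ − T_s⁴). T⁴ − T_s⁴ = (495)⁴ − (282)⁴ = 6.00×10^10 − 6.32×10^9 = 5.37×10^10 K⁴.
Q = 0.94 × 5.67×10⁻⁸ × 0.0129 × 5.37×10^10 = 36.8 W.

Q ≈ 36.8 W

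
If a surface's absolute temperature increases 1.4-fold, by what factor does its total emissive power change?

P ∝ T⁴, so the power scales as (1.4)⁴ = 3.84.

factor ≈ 3.84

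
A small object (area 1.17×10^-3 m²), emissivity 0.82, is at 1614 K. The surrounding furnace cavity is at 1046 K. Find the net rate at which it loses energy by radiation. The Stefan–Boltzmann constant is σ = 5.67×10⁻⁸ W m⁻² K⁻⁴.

Q = εσA(T⁴ − T_s⁴). T⁴ − T_s⁴ = (1614)⁴ − (1046)⁴ = 6.79×10^12 − 1.20×10^12 = 5.59×10^12 K⁴.
Q = 0.82 × 5.67×10⁻⁸ × 1.17×10^-3 × 5.59×10^12 = 304 W.

Q ≈ 304 W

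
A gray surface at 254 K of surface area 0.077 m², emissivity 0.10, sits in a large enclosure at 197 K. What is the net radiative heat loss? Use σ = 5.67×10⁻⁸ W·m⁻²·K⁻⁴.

Q = εσA(T⁴ − T_s⁴). T⁴ − T_s⁴ = (254)⁴ − (197)⁴ = 4.16×10^9 − 1.51×10^9 = 2.66×10^9 K⁴.
Q = 0.10 × 5.67×10⁻⁸ × 0.0770 × 2.66×10^9 = 1.16 W.

Q ≈ 1.16 W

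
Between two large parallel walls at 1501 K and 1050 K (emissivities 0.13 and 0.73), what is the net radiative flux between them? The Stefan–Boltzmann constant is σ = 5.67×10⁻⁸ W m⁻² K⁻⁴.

For two large parallel gray plates, q = σ(T₁⁴ − T₂⁴) / (1/ε₁ + 1/ε₂ − 1).
1/ε₁ + 1/ε₂ − 1 = 1/0.13 + 1/0.73 − 1 = 8.062.
T₁⁴ − T₂⁴ = 5.08×10^12 − 1.22×10^12 = 3.86×10^12 K⁴.
q = 5.67×10⁻⁸ × 3.86×10^12 / 8.062 = 27200 W/m².

q ≈ 27200 W/m²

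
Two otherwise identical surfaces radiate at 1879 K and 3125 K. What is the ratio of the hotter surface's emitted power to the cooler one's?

ratio ≈ 7.65

P ∝ T⁴, so the ratio is (3125/1879)⁴ = (1.663)⁴ = 7.65.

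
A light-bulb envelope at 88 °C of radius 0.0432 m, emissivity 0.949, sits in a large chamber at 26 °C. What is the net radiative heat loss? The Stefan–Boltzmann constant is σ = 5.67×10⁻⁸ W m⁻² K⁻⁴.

A = 4πr² = 4π × (0.0432)² = 0.0235 m².
Convert: 88 °C = 361 K; 26 °C = 299 K.
Q = εσA(T⁴ − T_s⁴). T⁴ − T_s⁴ = (361)⁴ − (299)⁴ = 1.70×10^10 − 7.99×10^9 = 8.99×10^9 K⁴.
Q = 0.949 × 5.67×10⁻⁸ × 0.0235 × 8.99×10^9 = 11.3 W.

Q ≈ 11.3 W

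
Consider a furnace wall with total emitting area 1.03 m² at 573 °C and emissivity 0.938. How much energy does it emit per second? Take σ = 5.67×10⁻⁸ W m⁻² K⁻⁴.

573 °C = 846 K.
Stefan–Boltzmann: P = εσAT⁴ = 0.938 × 5.67×10⁻⁸ × 1.03 × (846)⁴ = 0.938 × 5.67×10⁻⁸ × 1.03 × 5.12×10^11.
P = 28100 W.

P ≈ 28100 W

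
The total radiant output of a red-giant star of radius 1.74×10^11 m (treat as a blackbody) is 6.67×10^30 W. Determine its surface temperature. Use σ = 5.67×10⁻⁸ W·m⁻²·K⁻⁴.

T ≈ 4190 K

A = 4πr² = 4π × (1.74×10^11)² = 3.80×10^23 m².
From P = σAT⁴, T = (P / σA)^(1/4) = (6.67×10^30 / (5.67×10⁻⁸ × 3.80×10^23))^(1/4).
T = (3.09×10^14)^(1/4) = 4190 K.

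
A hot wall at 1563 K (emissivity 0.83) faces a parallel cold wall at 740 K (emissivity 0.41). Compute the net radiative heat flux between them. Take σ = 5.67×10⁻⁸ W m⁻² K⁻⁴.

For two large parallel gray plates, q = σ(T₁⁴ − T₂⁴) / (1/ε₁ + 1/ε₂ − 1).
1/ε₁ + 1/ε₂ − 1 = 1/0.83 + 1/0.41 − 1 = 2.644.
T₁⁴ − T₂⁴ = 5.97×10^12 − 3.00×10^11 = 5.67×10^12 K⁴.
q = 5.67×10⁻⁸ × 5.67×10^12 / 2.644 = 1.22×10^5 W/m².

q ≈ 1.22×10^5 W/m²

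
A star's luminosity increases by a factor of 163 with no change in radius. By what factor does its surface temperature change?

P ∝ T⁴ ⇒ T ∝ P^(1/4), so T scales by (163)^(1/4) = 3.57.

factor ≈ 3.57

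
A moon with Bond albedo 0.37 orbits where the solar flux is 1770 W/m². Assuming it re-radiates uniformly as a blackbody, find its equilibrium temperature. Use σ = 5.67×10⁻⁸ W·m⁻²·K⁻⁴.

T ≈ 265 K

Power absorbed = (1−a)S·πR²; power emitted = 4πR²σT⁴. Equating and cancelling πR²:
T = ((1−a)S / 4σ)^(1/4) = (1120 / (4 × 5.67×10⁻⁸))^(1/4) = (4.92×10^9)^(1/4).
T = 265 K.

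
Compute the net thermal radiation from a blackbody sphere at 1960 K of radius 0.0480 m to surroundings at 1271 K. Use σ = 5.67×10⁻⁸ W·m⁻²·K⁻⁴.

A = 4πr² = 4π × (0.0480)² = 0.0290 m².
Q = σA(T⁴ − T_s⁴). T⁴ − T_s⁴ = (1960)⁴ − (1271)⁴ = 1.48×10^13 − 2.61×10^12 = 1.21×10^13 K⁴.
Q = 5.67×10⁻⁸ × 0.0290 × 1.21×10^13 = 19900 W.

Q ≈ 19900 W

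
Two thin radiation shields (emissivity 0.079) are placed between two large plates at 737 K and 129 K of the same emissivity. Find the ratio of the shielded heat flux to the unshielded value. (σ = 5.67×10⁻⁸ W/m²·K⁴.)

ratio ≈ 0.333

With N identical shields there are N+1 = 3 gaps in series, each with the same radiative resistance, so the flux falls to 1/(N+1) of its unshielded value.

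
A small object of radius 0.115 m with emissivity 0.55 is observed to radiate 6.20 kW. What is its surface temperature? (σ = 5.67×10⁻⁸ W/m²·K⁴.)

A = 4πr² = 4π × (0.115)² = 0.166 m².
From P = εσAT⁴, T = (P / εσA)^(1/4) = (6200 / (0.55 × 5.67×10⁻⁸ × 0.166))^(1/4).
T = (1.20×10^12)^(1/4) = 1050 K.

T ≈ 1050 K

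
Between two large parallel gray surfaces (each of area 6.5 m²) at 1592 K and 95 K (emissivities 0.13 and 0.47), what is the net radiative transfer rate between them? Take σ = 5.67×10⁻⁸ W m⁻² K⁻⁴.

Q ≈ 2.68×10^5 W

For two large parallel gray plates, q = σ(T₁⁴ − T₂⁴) / (1/ε₁ + 1/ε₂ − 1).
1/ε₁ + 1/ε₂ − 1 = 1/0.13 + 1/0.47 − 1 = 8.820.
T₁⁴ − T₂⁴ = 6.42×10^12 − 8.15×10^7 = 6.42×10^12 K⁴.
q = 5.67×10⁻⁸ × 6.42×10^12 / 8.820 = 41300 W/m².
Q = q·A = 41300 × 6.5 = 2.68×10^5 W.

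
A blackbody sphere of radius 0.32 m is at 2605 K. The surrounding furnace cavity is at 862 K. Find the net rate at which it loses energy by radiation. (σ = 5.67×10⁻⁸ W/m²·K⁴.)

Q ≈ 3.32×10^6 W

A = 4πr² = 4π × (0.32)² = 1.29 m².
Q = σA(T⁴ − T_s⁴). T⁴ − T_s⁴ = (2605)⁴ − (862)⁴ = 4.61×10^13 − 5.52×10^11 = 4.55×10^13 K⁴.
Q = 5.67×10⁻⁸ × 1.29 × 4.55×10^13 = 3.32×10^6 W.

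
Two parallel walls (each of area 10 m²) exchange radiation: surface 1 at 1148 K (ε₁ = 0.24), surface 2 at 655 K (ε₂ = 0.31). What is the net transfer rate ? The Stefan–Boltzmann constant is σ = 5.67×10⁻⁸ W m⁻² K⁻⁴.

Q ≈ 1.38×10^5 W

For two large parallel gray plates, q = σ(T₁⁴ − T₂⁴) / (1/ε₁ + 1/ε₂ − 1).
1/ε₁ + 1/ε₂ − 1 = 1/0.24 + 1/0.31 − 1 = 6.392.
T₁⁴ − T₂⁴ = 1.74×10^12 − 1.84×10^11 = 1.55×10^12 K⁴.
q = 5.67×10⁻⁸ × 1.55×10^12 / 6.392 = 13800 W/m².
Q = q·A = 13800 × 10 = 1.38×10^5 W.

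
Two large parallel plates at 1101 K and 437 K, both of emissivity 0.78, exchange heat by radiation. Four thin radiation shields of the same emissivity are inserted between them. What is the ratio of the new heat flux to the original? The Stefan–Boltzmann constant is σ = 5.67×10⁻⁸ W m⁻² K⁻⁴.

With N identical shields there are N+1 = 5 gaps in series, each with the same radiative resistance, so the flux falls to 1/(N+1) of its unshielded value.

ratio ≈ 0.200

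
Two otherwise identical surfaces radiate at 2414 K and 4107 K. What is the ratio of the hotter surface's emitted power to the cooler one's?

ratio ≈ 8.38

P ∝ T⁴, so the ratio is (4107/2414)⁴ = (1.701)⁴ = 8.38.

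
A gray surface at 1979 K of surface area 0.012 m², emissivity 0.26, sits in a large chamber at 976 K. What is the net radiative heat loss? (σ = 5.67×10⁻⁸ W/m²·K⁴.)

Q ≈ 2550 W

Q = εσA(T⁴ − T_s⁴). T⁴ − T_s⁴ = (1979)⁴ − (976)⁴ = 1.53×10^13 − 9.07×10^11 = 1.44×10^13 K⁴.
Q = 0.26 × 5.67×10⁻⁸ × 0.0120 × 1.44×10^13 = 2550 W.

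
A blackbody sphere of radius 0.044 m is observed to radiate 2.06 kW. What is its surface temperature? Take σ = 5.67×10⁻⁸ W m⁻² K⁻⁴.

A = 4πr² = 4π × (0.044)² = 0.0243 m².
From P = σAT⁴, T = (P / σA)^(1/4) = (2060 / (5.67×10⁻⁸ × 0.0243))^(1/4).
T = (1.49×10^12)^(1/4) = 1110 K.

T ≈ 1110 K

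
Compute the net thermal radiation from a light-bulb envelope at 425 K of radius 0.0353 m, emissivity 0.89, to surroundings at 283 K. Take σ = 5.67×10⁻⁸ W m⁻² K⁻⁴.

Q ≈ 20.7 W

A = 4πr² = 4π × (0.0353)² = 0.0157 m².
Q = εσA(T⁴ − T_s⁴). T⁴ − T_s⁴ = (425)⁴ − (283)⁴ = 3.26×10^10 − 6.41×10^9 = 2.62×10^10 K⁴.
Q = 0.89 × 5.67×10⁻⁸ × 0.0157 × 2.62×10^10 = 20.7 W.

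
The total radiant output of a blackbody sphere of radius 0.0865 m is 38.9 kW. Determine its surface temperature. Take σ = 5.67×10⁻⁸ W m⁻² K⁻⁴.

T ≈ 1640 K

A = 4πr² = 4π × (0.0865)² = 0.0940 m².
From P = σAT⁴, T = (P / σA)^(1/4) = (38900 / (5.67×10⁻⁸ × 0.0940))^(1/4).
T = (7.30×10^12)^(1/4) = 1640 K.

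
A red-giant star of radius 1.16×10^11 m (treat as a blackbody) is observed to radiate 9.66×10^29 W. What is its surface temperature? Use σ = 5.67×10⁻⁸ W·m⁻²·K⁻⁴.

T ≈ 3170 K

A = 4πr² = 4π × (1.16×10^11)² = 1.69×10^23 m².
From P = σAT⁴, T = (P / σA)^(1/4) = (9.66×10^29 / (5.67×10⁻⁸ × 1.69×10^23))^(1/4).
T = (1.01×10^14)^(1/4) = 3170 K.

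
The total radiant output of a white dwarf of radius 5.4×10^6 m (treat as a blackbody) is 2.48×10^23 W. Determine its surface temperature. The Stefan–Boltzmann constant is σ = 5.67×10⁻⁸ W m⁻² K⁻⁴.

A = 4πr² = 4π × (5.4×10^6)² = 3.66×10^14 m².
From P = σAT⁴, T = (P / σA)^(1/4) = (2.48×10^23 / (5.67×10⁻⁸ × 3.66×10^14))^(1/4).
T = (1.19×10^16)^(1/4) = 10500 K.

T ≈ 10500 K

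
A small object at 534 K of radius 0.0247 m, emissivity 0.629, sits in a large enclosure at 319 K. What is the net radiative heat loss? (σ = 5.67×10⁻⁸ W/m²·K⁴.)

A = 4πr² = 4π × (0.0247)² = 7.67×10^-3 m².
Q = εσA(T⁴ − T_s⁴). T⁴ − T_s⁴ = (534)⁴ − (319)⁴ = 8.13×10^10 − 1.04×10^10 = 7.10×10^10 K⁴.
Q = 0.629 × 5.67×10⁻⁸ × 7.67×10^-3 × 7.10×10^10 = 19.4 W.

Q ≈ 19.4 W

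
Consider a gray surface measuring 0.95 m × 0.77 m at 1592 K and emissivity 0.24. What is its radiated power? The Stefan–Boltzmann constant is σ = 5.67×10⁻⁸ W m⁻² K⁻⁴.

P ≈ 63900 W

A = 0.95 × 0.77 = 0.731 m².
Stefan–Boltzmann: P = εσAT⁴ = 0.24 × 5.67×10⁻⁸ × 0.731 × (1592)⁴ = 0.24 × 5.67×10⁻⁸ × 0.731 × 6.42×10^12.
P = 63900 W.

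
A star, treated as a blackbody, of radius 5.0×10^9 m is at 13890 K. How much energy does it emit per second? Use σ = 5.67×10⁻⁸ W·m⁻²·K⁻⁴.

A = 4πr² = 4π × (5.0×10^9)² = 3.14×10^20 m².
P = σAT⁴ = 5.67×10⁻⁸ × 3.14×10^20 × (13890)⁴ = 5.67×10⁻⁸ × 3.14×10^20 × 3.72×10^16.
P = 6.63×10^29 W.

P ≈ 6.63×10^29 W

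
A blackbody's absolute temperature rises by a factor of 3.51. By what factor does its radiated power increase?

P ∝ T⁴, so the power scales as (3.51)⁴ = 152.

factor ≈ 152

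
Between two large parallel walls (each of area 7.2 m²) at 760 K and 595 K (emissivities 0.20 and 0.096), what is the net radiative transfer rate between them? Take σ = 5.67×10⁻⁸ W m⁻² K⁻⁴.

For two large parallel gray plates, q = σ(T₁⁴ − T₂⁴) / (1/ε₁ + 1/ε₂ − 1).
1/ε₁ + 1/ε₂ − 1 = 1/0.20 + 1/0.096 − 1 = 14.42.
T₁⁴ − T₂⁴ = 3.34×10^11 − 1.25×10^11 = 2.08×10^11 K⁴.
q = 5.67×10⁻⁸ × 2.08×10^11 / 14.42 = 819 W/m².
Q = q·A = 819 × 7.2 = 5900 W.

Q ≈ 5900 W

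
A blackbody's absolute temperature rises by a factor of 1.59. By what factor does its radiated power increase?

P ∝ T⁴, so the power scales as (1.59)⁴ = 6.39.

factor ≈ 6.39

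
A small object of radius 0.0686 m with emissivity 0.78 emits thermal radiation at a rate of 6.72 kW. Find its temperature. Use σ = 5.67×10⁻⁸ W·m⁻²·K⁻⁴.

T ≈ 1270 K

A = 4πr² = 4π × (0.0686)² = 0.0591 m².
From P = εσAT⁴, T = (P / εσA)^(1/4) = (6720 / (0.78 × 5.67×10⁻⁸ × 0.0591))^(1/4).
T = (2.57×10^12)^(1/4) = 1270 K.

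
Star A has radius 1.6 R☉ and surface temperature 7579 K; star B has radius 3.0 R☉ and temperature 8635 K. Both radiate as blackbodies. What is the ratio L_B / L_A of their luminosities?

L_B/L_A ≈ 5.92

L = 4πR²σT⁴ ∝ R²T⁴, so L_B/L_A = (3.0/1.6)² × (8635/7579)⁴ = 3.52 × 1.69 = 5.92.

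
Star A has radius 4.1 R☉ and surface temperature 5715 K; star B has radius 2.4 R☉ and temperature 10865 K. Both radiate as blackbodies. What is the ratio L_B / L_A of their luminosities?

L_B/L_A ≈ 4.48

L = 4πR²σT⁴ ∝ R²T⁴, so L_B/L_A = (2.4/4.1)² × (10865/5715)⁴ = 0.343 × 13.1 = 4.48.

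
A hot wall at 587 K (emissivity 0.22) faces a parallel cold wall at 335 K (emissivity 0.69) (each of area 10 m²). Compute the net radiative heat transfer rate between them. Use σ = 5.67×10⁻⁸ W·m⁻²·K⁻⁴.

Q ≈ 12000 W

For two large parallel gray plates, q = σ(T₁⁴ − T₂⁴) / (1/ε₁ + 1/ε₂ − 1).
1/ε₁ + 1/ε₂ − 1 = 1/0.22 + 1/0.69 − 1 = 4.995.
T₁⁴ − T₂⁴ = 1.19×10^11 − 1.26×10^10 = 1.06×10^11 K⁴.
q = 5.67×10⁻⁸ × 1.06×10^11 / 4.995 = 1200 W/m².
Q = q·A = 1200 × 10 = 12000 W.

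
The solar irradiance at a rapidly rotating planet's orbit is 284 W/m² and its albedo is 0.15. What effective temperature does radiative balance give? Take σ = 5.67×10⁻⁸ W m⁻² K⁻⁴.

Power absorbed = (1−a)S·πR²; power emitted = 4πR²σT⁴. Equating and cancelling πR²:
T = ((1−a)S / 4σ)^(1/4) = (241 / (4 × 5.67×10⁻⁸))^(1/4) = (1.06×10^9)^(1/4).
T = 181 K.

T ≈ 181 K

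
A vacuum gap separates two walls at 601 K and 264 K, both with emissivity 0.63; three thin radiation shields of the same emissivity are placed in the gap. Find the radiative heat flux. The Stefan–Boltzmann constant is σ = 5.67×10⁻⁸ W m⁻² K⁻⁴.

q ≈ 819 W/m²

Each of the 4 gaps contributes resistance (2/ε − 1) = 2/0.63 − 1 = 2.175; total = 8.698.
q = σ(T₁⁴ − T₂⁴) / 8.698 = 5.67×10⁻⁸ × 1.26×10^11 / 8.698 = 819 W/m².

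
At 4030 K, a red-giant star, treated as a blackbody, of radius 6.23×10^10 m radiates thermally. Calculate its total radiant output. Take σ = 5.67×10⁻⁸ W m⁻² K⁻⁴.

A = 4πr² = 4π × (6.23×10^10)² = 4.88×10^22 m².
P = σAT⁴ = 5.67×10⁻⁸ × 4.88×10^22 × (4030)⁴ = 5.67×10⁻⁸ × 4.88×10^22 × 2.64×10^14.
P = 7.29×10^29 W.

P ≈ 7.29×10^29 W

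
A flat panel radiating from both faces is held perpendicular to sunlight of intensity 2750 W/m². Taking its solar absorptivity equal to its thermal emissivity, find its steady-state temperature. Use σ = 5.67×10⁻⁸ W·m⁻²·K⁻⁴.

Absorbed flux αS = emitted flux 2εσT⁴ per unit area; with α = ε this gives T = (S/2σ)^(1/4).
T = (2750 / (2 × 5.67×10⁻⁸))^(1/4) = (2.43×10^10)^(1/4).
T = 395 K.

T ≈ 395 K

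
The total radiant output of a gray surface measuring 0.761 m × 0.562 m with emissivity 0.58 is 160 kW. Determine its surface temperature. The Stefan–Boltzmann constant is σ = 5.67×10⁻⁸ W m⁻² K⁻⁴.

T ≈ 1840 K

A = 0.761 × 0.562 = 0.428 m².
From P = εσAT⁴, T = (P / εσA)^(1/4) = (1.60×10^5 / (0.58 × 5.67×10⁻⁸ × 0.428))^(1/4).
T = (1.14×10^13)^(1/4) = 1840 K.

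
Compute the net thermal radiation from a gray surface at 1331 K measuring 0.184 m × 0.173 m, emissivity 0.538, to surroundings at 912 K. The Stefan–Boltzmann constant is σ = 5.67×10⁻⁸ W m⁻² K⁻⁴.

A = 0.184 × 0.173 = 0.0318 m².
Q = εσA(T⁴ − T_s⁴). T⁴ − T_s⁴ = (1331)⁴ − (912)⁴ = 3.14×10^12 − 6.92×10^11 = 2.45×10^12 K⁴.
Q = 0.538 × 5.67×10⁻⁸ × 0.0318 × 2.45×10^12 = 2380 W.

Q ≈ 2380 W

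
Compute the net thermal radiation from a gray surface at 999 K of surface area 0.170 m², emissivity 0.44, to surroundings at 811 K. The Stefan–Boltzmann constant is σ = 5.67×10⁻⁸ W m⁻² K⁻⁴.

Q = εσA(T⁴ − T_s⁴). T⁴ − T_s⁴ = (999)⁴ − (811)⁴ = 9.96×10^11 − 4.33×10^11 = 5.63×10^11 K⁴.
Q = 0.44 × 5.67×10⁻⁸ × 0.170 × 5.63×10^11 = 2390 W.

Q ≈ 2390 W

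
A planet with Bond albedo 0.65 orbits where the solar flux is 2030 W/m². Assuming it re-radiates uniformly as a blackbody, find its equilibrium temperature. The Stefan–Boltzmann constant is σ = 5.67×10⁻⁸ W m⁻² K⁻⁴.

Power absorbed = (1−a)S·πR²; power emitted = 4πR²σT⁴. Equating and cancelling πR²:
T = ((1−a)S / 4σ)^(1/4) = (710 / (4 × 5.67×10⁻⁸))^(1/4) = (3.13×10^9)^(1/4).
T = 237 K.

T ≈ 237 K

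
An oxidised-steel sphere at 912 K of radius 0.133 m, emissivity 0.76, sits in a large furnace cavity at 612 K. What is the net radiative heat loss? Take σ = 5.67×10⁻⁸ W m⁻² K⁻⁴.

Q ≈ 5280 W

A = 4πr² = 4π × (0.133)² = 0.222 m².
Q = εσA(T⁴ − T_s⁴). T⁴ − T_s⁴ = (912)⁴ − (612)⁴ = 6.92×10^11 − 1.40×10^11 = 5.52×10^11 K⁴.
Q = 0.76 × 5.67×10⁻⁸ × 0.222 × 5.52×10^11 = 5280 W.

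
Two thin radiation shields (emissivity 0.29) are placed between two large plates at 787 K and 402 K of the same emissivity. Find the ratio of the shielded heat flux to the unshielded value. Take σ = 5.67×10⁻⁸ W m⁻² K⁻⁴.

With N identical shields there are N+1 = 3 gaps in series, each with the same radiative resistance, so the flux falls to 1/(N+1) of its unshielded value.

ratio ≈ 0.333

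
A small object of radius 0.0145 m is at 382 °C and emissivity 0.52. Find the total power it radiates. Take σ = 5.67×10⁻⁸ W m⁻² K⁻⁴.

P ≈ 14.3 W

A = 4πr² = 4π × (0.0145)² = 2.64×10^-3 m².
382 °C = 655 K.
Stefan–Boltzmann: P = εσAT⁴ = 0.52 × 5.67×10⁻⁸ × 2.64×10^-3 × (655)⁴ = 0.52 × 5.67×10⁻⁸ × 2.64×10^-3 × 1.84×10^11.
P = 14.3 W.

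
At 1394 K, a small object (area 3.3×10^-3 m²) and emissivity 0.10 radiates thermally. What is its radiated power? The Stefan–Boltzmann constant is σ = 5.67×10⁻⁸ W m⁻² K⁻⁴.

P ≈ 70.7 W

P = εσAT⁴ = 0.10 × 5.67×10⁻⁸ × 3.30×10^-3 × (1394)⁴ = 0.10 × 5.67×10⁻⁸ × 3.30×10^-3 × 3.78×10^12.
P = 70.7 W.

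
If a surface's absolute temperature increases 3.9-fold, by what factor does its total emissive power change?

P ∝ T⁴, so the power scales as (3.9)⁴ = 231.

factor ≈ 231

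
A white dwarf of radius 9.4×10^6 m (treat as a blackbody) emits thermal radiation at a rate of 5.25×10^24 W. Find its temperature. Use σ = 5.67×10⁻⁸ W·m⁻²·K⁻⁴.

A = 4πr² = 4π × (9.4×10^6)² = 1.11×10^15 m².
From P = σAT⁴, T = (P / σA)^(1/4) = (5.25×10^24 / (5.67×10⁻⁸ × 1.11×10^15))^(1/4).
T = (8.34×10^16)^(1/4) = 17000 K.

T ≈ 17000 K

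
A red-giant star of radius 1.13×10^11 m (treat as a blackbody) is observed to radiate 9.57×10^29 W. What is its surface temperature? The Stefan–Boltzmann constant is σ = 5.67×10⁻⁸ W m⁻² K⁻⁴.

A = 4πr² = 4π × (1.13×10^11)² = 1.60×10^23 m².
From P = σAT⁴, T = (P / σA)^(1/4) = (9.57×10^29 / (5.67×10⁻⁸ × 1.60×10^23))^(1/4).
T = (1.05×10^14)^(1/4) = 3200 K.

T ≈ 3200 K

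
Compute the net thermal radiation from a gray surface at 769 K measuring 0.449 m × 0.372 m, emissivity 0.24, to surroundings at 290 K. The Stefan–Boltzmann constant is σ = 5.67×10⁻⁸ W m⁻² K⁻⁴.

Q ≈ 779 W

A = 0.449 × 0.372 = 0.167 m².
Q = εσA(T⁴ − T_s⁴). T⁴ − T_s⁴ = (769)⁴ − (290)⁴ = 3.50×10^11 − 7.07×10^9 = 3.43×10^11 K⁴.
Q = 0.24 × 5.67×10⁻⁸ × 0.167 × 3.43×10^11 = 779 W.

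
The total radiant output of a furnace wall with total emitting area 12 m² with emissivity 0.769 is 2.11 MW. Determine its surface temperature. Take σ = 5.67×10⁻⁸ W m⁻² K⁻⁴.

T ≈ 1420 K

From P = εσAT⁴, T = (P / εσA)^(1/4) = (2.11×10^6 / (0.769 × 5.67×10⁻⁸ × 12.0))^(1/4).
T = (4.03×10^12)^(1/4) = 1420 K.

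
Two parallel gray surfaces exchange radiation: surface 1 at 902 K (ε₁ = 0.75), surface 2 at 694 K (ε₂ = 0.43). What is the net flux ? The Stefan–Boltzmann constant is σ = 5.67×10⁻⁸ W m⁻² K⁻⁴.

q ≈ 9170 W/m²

For two large parallel gray plates, q = σ(T₁⁴ − T₂⁴) / (1/ε₁ + 1/ε₂ − 1).
1/ε₁ + 1/ε₂ − 1 = 1/0.75 + 1/0.43 − 1 = 2.659.
T₁⁴ − T₂⁴ = 6.62×10^11 − 2.32×10^11 = 4.30×10^11 K⁴.
q = 5.67×10⁻⁸ × 4.30×10^11 / 2.659 = 9170 W/m².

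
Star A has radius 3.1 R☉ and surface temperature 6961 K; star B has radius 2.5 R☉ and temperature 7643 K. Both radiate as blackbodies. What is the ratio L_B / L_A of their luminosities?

L = 4πR²σT⁴ ∝ R²T⁴, so L_B/L_A = (2.5/3.1)² × (7643/6961)⁴ = 0.650 × 1.45 = 0.945.

L_B/L_A ≈ 0.945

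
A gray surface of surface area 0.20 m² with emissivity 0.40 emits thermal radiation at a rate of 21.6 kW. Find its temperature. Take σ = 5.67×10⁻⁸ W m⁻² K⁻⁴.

T ≈ 1480 K

From P = εσAT⁴, T = (P / εσA)^(1/4) = (21600 / (0.40 × 5.67×10⁻⁸ × 0.200))^(1/4).
T = (4.76×10^12)^(1/4) = 1480 K.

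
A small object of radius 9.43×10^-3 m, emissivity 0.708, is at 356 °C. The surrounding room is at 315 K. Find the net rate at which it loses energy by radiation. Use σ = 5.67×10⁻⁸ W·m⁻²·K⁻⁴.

Q ≈ 6.58 W

A = 4πr² = 4π × (9.43×10^-3)² = 1.12×10^-3 m².
Convert: 356 °C = 629 K.
Q = εσA(T⁴ − T_s⁴). T⁴ − T_s⁴ = (629)⁴ − (315)⁴ = 1.57×10^11 − 9.85×10^9 = 1.47×10^11 K⁴.
Q = 0.708 × 5.67×10⁻⁸ × 1.12×10^-3 × 1.47×10^11 = 6.58 W.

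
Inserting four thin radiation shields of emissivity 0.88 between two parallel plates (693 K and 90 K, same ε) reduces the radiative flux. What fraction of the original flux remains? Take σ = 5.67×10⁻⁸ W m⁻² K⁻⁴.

ratio ≈ 0.200

With N identical shields there are N+1 = 5 gaps in series, each with the same radiative resistance, so the flux falls to 1/(N+1) of its unshielded value.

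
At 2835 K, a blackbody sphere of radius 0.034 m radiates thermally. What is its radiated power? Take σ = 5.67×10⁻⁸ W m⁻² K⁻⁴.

P ≈ 53200 W

A = 4πr² = 4π × (0.034)² = 0.0145 m².
P = σAT⁴ = 5.67×10⁻⁸ × 0.0145 × (2835)⁴ = 5.67×10⁻⁸ × 0.0145 × 6.46×10^13.
P = 53200 W.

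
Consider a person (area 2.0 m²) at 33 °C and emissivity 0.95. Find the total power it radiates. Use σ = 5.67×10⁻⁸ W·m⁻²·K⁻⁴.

33 °C = 306 K.
P = εσAT⁴ = 0.95 × 5.67×10⁻⁸ × 2.00 × (306)⁴ = 0.95 × 5.67×10⁻⁸ × 2.00 × 8.77×10^9.
P = 945 W.

P ≈ 945 W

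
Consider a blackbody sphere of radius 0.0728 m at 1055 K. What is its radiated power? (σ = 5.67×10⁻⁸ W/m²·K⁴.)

A = 4πr² = 4π × (0.0728)² = 0.0666 m².
P = σAT⁴ = 5.67×10⁻⁸ × 0.0666 × (1055)⁴ = 5.67×10⁻⁸ × 0.0666 × 1.24×10^12.
P = 4680 W.

P ≈ 4680 W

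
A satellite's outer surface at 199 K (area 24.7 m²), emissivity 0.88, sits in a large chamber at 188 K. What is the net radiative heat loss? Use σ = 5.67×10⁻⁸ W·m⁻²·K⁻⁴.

Q ≈ 393 W

Q = εσA(T⁴ − T_s⁴). T⁴ − T_s⁴ = (199)⁴ − (188)⁴ = 1.57×10^9 − 1.25×10^9 = 3.19×10^8 K⁴.
Q = 0.88 × 5.67×10⁻⁸ × 24.7 × 3.19×10^8 = 393 W.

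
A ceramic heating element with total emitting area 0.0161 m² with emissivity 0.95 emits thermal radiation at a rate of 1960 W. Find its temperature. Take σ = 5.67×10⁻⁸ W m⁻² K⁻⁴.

From P = εσAT⁴, T = (P / εσA)^(1/4) = (1960 / (0.95 × 5.67×10⁻⁸ × 0.0161))^(1/4).
T = (2.26×10^12)^(1/4) = 1230 K.

T ≈ 1230 K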